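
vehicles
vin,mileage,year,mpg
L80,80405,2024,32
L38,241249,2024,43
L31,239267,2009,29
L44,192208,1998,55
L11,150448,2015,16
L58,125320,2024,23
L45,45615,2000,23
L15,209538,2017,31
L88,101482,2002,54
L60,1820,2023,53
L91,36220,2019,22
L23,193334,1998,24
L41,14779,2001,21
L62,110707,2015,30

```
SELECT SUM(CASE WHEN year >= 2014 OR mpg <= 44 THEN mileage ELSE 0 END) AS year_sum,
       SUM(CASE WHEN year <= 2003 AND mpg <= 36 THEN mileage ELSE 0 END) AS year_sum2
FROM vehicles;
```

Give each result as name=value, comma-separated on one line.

[year_sum: year >= 2014 OR mpg <= 44]
vin=L80: ✓ → 80405
vin=L38: ✓ → 241249
vin=L31: ✓ → 239267
vin=L44: ✗
vin=L11: ✓ → 150448
vin=L58: ✓ → 125320
vin=L45: ✓ → 45615
vin=L15: ✓ → 209538
vin=L88: ✗
vin=L60: ✓ → 1820
vin=L91: ✓ → 36220
vin=L23: ✓ → 193334
vin=L41: ✓ → 14779
vin=L62: ✓ → 110707
year_sum = 80405 + 241249 + 239267 + 150448 + 125320 + 45615 + 209538 + 1820 + 36220 + 193334 + 14779 + 110707 = 1448702
—
[year_sum2: year <= 2003 AND mpg <= 36]
vin=L80: ✗
vin=L38: ✗
vin=L31: ✗
vin=L44: ✗
vin=L11: ✗
vin=L58: ✗
vin=L45: ✓ → 45615
vin=L15: ✗
vin=L88: ✗
vin=L60: ✗
vin=L91: ✗
vin=L23: ✓ → 193334
vin=L41: ✓ → 14779
vin=L62: ✗
year_sum2 = 45615 + 193334 + 14779 = 253728

year_sum=1448702, year_sum2=253728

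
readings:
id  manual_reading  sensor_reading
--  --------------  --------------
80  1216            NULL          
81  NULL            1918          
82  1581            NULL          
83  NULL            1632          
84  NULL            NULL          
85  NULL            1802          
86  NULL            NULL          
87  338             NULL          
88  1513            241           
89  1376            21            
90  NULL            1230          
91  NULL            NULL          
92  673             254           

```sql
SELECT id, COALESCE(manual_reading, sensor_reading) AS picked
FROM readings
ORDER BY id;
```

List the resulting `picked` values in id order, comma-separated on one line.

id=80: manual_reading=1216 → 1216
id=81: manual_reading=NULL, sensor_reading=1918 → 1918
id=82: manual_reading=1581 → 1581
id=83: manual_reading=NULL, sensor_reading=1632 → 1632
id=84: manual_reading=NULL, sensor_reading=NULL (all NULL) → NULL
id=85: manual_reading=NULL, sensor_reading=1802 → 1802
id=86: manual_reading=NULL, sensor_reading=NULL (all NULL) → NULL
id=87: manual_reading=338 → 338
id=88: manual_reading=1513 → 1513
id=89: manual_reading=1376 → 1376
id=90: manual_reading=NULL, sensor_reading=1230 → 1230
id=91: manual_reading=NULL, sensor_reading=NULL (all NULL) → NULL
id=92: manual_reading=673 → 673

1216, 1918, 1581, 1632, NULL, 1802, NULL, 338, 1513, 1376, 1230, NULL, 673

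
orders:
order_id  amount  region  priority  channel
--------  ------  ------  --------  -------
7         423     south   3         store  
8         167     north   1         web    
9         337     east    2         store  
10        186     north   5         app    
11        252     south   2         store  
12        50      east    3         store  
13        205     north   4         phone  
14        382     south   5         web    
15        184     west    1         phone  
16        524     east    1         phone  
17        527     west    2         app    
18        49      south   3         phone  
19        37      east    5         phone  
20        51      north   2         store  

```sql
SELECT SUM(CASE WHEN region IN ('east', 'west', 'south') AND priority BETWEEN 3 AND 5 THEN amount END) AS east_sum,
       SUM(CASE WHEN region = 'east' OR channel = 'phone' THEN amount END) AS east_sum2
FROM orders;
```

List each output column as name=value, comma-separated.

[east_sum: region IN ('east', 'west', 'south') AND priority BETWEEN 3 AND 5]
order_id=7: ✓ → 423
order_id=8: ✗
order_id=9: ✗
order_id=10: ✗
order_id=11: ✗
order_id=12: ✓ → 50
order_id=13: ✗
order_id=14: ✓ → 382
order_id=15: ✗
order_id=16: ✗
order_id=17: ✗
order_id=18: ✓ → 49
order_id=19: ✓ → 37
order_id=20: ✗
east_sum = 423 + 50 + 382 + 49 + 37 = 941
—
[east_sum2: region = 'east' OR channel = 'phone']
order_id=7: ✗
order_id=8: ✗
order_id=9: ✓ → 337
order_id=10: ✗
order_id=11: ✗
order_id=12: ✓ → 50
order_id=13: ✓ → 205
order_id=14: ✗
order_id=15: ✓ → 184
order_id=16: ✓ → 524
order_id=17: ✗
order_id=18: ✓ → 49
order_id=19: ✓ → 37
order_id=20: ✗
east_sum2 = 337 + 50 + 205 + 184 + 524 + 49 + 37 = 1386

east_sum=941, east_sum2=1386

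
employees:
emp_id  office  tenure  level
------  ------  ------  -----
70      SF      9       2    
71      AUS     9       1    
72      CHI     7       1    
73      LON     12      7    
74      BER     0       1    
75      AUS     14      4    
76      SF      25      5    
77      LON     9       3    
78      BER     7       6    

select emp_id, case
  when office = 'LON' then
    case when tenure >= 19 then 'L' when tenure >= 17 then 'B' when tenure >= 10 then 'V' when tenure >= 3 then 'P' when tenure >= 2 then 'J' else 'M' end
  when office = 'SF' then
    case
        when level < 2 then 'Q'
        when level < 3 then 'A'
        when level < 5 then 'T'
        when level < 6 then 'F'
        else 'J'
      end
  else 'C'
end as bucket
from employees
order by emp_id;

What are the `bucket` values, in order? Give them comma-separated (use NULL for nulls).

A, C, C, V, C, C, F, P, C

emp_id=70: office='SF' → inner[level < 3] → A
emp_id=71: office='AUS' → outer ELSE → C
emp_id=72: office='CHI' → outer ELSE → C
emp_id=73: office='LON' → inner[tenure >= 10] → V
emp_id=74: office='BER' → outer ELSE → C
emp_id=75: office='AUS' → outer ELSE → C
emp_id=76: office='SF' → inner[level < 6] → F
emp_id=77: office='LON' → inner[tenure >= 3] → P
emp_id=78: office='BER' → outer ELSE → C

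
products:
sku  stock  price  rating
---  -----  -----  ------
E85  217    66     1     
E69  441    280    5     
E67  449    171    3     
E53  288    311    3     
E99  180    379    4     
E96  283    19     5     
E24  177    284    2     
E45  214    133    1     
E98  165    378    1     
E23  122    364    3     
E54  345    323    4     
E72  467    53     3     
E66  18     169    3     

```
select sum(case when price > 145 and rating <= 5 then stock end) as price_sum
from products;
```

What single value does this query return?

sku=E85: ✗
sku=E69: ✓ → 441
sku=E67: ✓ → 449
sku=E53: ✓ → 288
sku=E99: ✓ → 180
sku=E96: ✗
sku=E24: ✓ → 177
sku=E45: ✗
sku=E98: ✓ → 165
sku=E23: ✓ → 122
sku=E54: ✓ → 345
sku=E72: ✗
sku=E66: ✓ → 18
price_sum = 441 + 449 + 288 + 180 + 177 + 165 + 122 + 345 + 18 = 2185

2185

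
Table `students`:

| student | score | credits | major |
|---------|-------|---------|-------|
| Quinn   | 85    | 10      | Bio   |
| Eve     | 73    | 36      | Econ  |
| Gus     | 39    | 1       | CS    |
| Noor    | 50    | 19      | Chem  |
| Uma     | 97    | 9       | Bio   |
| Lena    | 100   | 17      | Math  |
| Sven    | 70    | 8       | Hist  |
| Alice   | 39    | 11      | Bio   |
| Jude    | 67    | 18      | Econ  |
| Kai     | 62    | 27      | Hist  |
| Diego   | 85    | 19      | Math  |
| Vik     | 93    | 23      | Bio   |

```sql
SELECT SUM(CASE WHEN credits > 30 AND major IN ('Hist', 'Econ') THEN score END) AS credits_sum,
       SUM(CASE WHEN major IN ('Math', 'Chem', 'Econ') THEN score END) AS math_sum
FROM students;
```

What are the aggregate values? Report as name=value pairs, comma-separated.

credits_sum=73, math_sum=375

[credits_sum: credits > 30 AND major IN ('Hist', 'Econ')]
student=Quinn: ✗
student=Eve: ✓ → 73
student=Gus: ✗
student=Noor: ✗
student=Uma: ✗
student=Lena: ✗
student=Sven: ✗
student=Alice: ✗
student=Jude: ✗
student=Kai: ✗
student=Diego: ✗
student=Vik: ✗
credits_sum = 73
—
[math_sum: major IN ('Math', 'Chem', 'Econ')]
student=Quinn: ✗
student=Eve: ✓ → 73
student=Gus: ✗
student=Noor: ✓ → 50
student=Uma: ✗
student=Lena: ✓ → 100
student=Sven: ✗
student=Alice: ✗
student=Jude: ✓ → 67
student=Kai: ✗
student=Diego: ✓ → 85
student=Vik: ✗
math_sum = 73 + 50 + 100 + 67 + 85 = 375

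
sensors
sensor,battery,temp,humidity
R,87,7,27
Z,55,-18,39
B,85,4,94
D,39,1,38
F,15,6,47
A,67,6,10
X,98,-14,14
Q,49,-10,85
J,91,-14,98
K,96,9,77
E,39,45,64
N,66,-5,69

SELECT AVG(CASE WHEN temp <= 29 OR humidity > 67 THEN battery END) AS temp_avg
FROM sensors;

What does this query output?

sensor=R: ✓ → 87
sensor=Z: ✓ → 55
sensor=B: ✓ → 85
sensor=D: ✓ → 39
sensor=F: ✓ → 15
sensor=A: ✓ → 67
sensor=X: ✓ → 98
sensor=Q: ✓ → 49
sensor=J: ✓ → 91
sensor=K: ✓ → 96
sensor=E: ✗
sensor=N: ✓ → 66
temp_avg = (87 + 55 + 85 + 39 + 15 + 67 + 98 + 49 + 91 + 96 + 66) / 11 = 68

68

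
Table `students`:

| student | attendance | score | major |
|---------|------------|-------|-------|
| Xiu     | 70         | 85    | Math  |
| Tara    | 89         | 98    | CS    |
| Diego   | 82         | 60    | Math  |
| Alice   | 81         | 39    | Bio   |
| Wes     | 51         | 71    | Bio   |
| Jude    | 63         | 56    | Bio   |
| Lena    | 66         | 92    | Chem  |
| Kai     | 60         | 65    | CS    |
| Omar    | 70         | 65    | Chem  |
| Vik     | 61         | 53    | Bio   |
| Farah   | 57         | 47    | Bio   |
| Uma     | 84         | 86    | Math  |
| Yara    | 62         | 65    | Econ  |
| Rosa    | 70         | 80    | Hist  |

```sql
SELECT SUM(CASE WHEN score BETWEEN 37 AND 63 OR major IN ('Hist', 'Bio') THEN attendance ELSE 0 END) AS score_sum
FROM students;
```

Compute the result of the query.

student=Xiu: ✗
student=Tara: ✗
student=Diego: ✓ → 82
student=Alice: ✓ → 81
student=Wes: ✓ → 51
student=Jude: ✓ → 63
student=Lena: ✗
student=Kai: ✗
student=Omar: ✗
student=Vik: ✓ → 61
student=Farah: ✓ → 57
student=Uma: ✗
student=Yara: ✗
student=Rosa: ✓ → 70
score_sum = 82 + 81 + 51 + 63 + 61 + 57 + 70 = 465

465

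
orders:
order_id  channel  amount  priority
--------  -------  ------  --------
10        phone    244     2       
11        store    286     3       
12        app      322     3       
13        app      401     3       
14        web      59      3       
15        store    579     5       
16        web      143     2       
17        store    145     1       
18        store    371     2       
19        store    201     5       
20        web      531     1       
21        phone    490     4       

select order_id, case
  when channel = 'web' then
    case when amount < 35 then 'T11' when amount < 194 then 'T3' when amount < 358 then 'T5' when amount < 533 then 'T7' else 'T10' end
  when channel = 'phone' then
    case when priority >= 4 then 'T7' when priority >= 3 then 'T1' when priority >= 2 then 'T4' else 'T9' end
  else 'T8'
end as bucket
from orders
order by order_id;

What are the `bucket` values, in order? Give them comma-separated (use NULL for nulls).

order_id=10: channel='phone' → inner[priority >= 2] → T4
order_id=11: channel='store' → outer ELSE → T8
order_id=12: channel='app' → outer ELSE → T8
order_id=13: channel='app' → outer ELSE → T8
order_id=14: channel='web' → inner[amount < 194] → T3
order_id=15: channel='store' → outer ELSE → T8
order_id=16: channel='web' → inner[amount < 194] → T3
order_id=17: channel='store' → outer ELSE → T8
order_id=18: channel='store' → outer ELSE → T8
order_id=19: channel='store' → outer ELSE → T8
order_id=20: channel='web' → inner[amount < 533] → T7
order_id=21: channel='phone' → inner[priority >= 4] → T7

T4, T8, T8, T8, T3, T8, T3, T8, T8, T8, T7, T7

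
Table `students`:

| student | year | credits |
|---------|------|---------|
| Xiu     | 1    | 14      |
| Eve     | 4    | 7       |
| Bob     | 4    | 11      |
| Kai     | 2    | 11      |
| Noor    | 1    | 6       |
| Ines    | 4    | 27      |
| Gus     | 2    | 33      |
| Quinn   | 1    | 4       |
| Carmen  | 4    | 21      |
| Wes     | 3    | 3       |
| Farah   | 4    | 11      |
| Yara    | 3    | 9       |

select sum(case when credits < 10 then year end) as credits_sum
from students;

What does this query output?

student=Xiu: ✗
student=Eve: ✓ → 4
student=Bob: ✗
student=Kai: ✗
student=Noor: ✓ → 1
student=Ines: ✗
student=Gus: ✗
student=Quinn: ✓ → 1
student=Carmen: ✗
student=Wes: ✓ → 3
student=Farah: ✗
student=Yara: ✓ → 3
credits_sum = 4 + 1 + 1 + 3 + 3 = 12

12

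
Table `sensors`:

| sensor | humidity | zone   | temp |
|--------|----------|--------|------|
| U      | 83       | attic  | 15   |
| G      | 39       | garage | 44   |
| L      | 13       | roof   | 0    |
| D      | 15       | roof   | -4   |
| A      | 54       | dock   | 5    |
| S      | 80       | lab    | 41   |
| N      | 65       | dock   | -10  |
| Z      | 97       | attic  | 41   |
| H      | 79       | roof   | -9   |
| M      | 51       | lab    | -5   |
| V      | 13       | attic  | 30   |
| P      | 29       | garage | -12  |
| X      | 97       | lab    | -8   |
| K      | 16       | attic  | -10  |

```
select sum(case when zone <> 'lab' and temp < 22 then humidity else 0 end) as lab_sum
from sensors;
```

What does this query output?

354

sensor=U: ✓ → 83
sensor=G: ✗
sensor=L: ✓ → 13
sensor=D: ✓ → 15
sensor=A: ✓ → 54
sensor=S: ✗
sensor=N: ✓ → 65
sensor=Z: ✗
sensor=H: ✓ → 79
sensor=M: ✗
sensor=V: ✗
sensor=P: ✓ → 29
sensor=X: ✗
sensor=K: ✓ → 16
lab_sum = 83 + 13 + 15 + 54 + 65 + 79 + 29 + 16 = 354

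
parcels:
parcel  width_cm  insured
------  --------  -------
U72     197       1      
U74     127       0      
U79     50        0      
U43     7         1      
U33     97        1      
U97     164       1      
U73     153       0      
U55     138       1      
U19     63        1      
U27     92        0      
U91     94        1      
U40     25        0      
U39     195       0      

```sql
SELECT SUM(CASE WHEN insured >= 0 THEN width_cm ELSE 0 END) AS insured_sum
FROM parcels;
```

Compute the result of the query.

parcel=U72: ✓ → 197
parcel=U74: ✓ → 127
parcel=U79: ✓ → 50
parcel=U43: ✓ → 7
parcel=U33: ✓ → 97
parcel=U97: ✓ → 164
parcel=U73: ✓ → 153
parcel=U55: ✓ → 138
parcel=U19: ✓ → 63
parcel=U27: ✓ → 92
parcel=U91: ✓ → 94
parcel=U40: ✓ → 25
parcel=U39: ✓ → 195
insured_sum = 197 + 127 + 50 + 7 + 97 + 164 + 153 + 138 + 63 + 92 + 94 + 25 + 195 = 1402

1402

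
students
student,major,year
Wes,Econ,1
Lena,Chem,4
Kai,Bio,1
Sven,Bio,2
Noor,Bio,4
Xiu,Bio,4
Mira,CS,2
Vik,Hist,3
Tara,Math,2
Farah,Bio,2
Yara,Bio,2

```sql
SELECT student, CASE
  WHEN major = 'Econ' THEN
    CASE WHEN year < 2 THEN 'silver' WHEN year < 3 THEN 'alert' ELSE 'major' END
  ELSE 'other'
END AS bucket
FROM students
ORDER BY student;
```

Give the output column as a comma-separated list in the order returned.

student=Farah: major='Bio' → outer ELSE → other
student=Kai: major='Bio' → outer ELSE → other
student=Lena: major='Chem' → outer ELSE → other
student=Mira: major='CS' → outer ELSE → other
student=Noor: major='Bio' → outer ELSE → other
student=Sven: major='Bio' → outer ELSE → other
student=Tara: major='Math' → outer ELSE → other
student=Vik: major='Hist' → outer ELSE → other
student=Wes: major='Econ' → inner[year < 2] → silver
student=Xiu: major='Bio' → outer ELSE → other
student=Yara: major='Bio' → outer ELSE → other

other, other, other, other, other, other, other, other, silver, other, other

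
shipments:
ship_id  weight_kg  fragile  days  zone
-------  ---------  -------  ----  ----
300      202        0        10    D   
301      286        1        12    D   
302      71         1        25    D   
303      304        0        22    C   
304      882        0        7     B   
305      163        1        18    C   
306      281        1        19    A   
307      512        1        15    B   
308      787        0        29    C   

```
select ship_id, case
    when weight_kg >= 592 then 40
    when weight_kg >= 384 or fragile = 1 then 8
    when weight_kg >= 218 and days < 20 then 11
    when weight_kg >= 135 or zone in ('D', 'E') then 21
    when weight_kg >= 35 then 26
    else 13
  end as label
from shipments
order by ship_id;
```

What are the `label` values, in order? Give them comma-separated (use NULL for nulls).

ship_id=300: weight_kg >= 135 or zone in ('D', 'E') → 21
ship_id=301: weight_kg >= 384 or fragile = 1 → 8
ship_id=302: weight_kg >= 384 or fragile = 1 → 8
ship_id=303: weight_kg >= 135 or zone in ('D', 'E') → 21
ship_id=304: weight_kg >= 592 → 40
ship_id=305: weight_kg >= 384 or fragile = 1 → 8
ship_id=306: weight_kg >= 384 or fragile = 1 → 8
ship_id=307: weight_kg >= 384 or fragile = 1 → 8
ship_id=308: weight_kg >= 592 → 40

21, 8, 8, 21, 40, 8, 8, 8, 40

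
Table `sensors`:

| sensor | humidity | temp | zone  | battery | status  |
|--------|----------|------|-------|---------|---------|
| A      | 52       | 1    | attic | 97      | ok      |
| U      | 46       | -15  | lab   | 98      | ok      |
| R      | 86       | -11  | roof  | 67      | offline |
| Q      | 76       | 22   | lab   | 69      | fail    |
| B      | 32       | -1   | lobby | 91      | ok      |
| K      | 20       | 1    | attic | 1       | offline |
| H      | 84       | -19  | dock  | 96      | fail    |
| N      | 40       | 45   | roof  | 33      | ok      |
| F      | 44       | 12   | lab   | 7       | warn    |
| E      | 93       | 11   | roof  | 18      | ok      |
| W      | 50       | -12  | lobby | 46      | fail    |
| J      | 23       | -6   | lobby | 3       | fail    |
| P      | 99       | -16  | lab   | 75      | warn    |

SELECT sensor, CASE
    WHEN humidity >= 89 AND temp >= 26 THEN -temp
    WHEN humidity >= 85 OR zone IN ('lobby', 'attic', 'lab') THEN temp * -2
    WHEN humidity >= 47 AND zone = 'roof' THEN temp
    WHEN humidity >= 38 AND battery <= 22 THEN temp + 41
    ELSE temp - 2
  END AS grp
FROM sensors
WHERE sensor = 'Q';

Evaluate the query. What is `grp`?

-44

sensor = Q: humidity=76, temp=22, zone=lab, battery=69, status=fail.
humidity >= 89 AND temp >= 26 → false
humidity >= 85 OR zone IN ('lobby', 'attic', 'lab') → true → -44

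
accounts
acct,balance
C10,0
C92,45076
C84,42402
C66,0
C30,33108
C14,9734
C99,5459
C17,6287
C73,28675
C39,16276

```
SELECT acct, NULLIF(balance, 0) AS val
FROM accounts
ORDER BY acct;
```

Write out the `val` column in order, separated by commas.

NULL, 9734, 6287, 33108, 16276, NULL, 28675, 42402, 45076, 5459

acct=C10: balance=0 vs 0: equal → NULL
acct=C14: balance=9734 vs 0: differ → 9734
acct=C17: balance=6287 vs 0: differ → 6287
acct=C30: balance=33108 vs 0: differ → 33108
acct=C39: balance=16276 vs 0: differ → 16276
acct=C66: balance=0 vs 0: equal → NULL
acct=C73: balance=28675 vs 0: differ → 28675
acct=C84: balance=42402 vs 0: differ → 42402
acct=C92: balance=45076 vs 0: differ → 45076
acct=C99: balance=5459 vs 0: differ → 5459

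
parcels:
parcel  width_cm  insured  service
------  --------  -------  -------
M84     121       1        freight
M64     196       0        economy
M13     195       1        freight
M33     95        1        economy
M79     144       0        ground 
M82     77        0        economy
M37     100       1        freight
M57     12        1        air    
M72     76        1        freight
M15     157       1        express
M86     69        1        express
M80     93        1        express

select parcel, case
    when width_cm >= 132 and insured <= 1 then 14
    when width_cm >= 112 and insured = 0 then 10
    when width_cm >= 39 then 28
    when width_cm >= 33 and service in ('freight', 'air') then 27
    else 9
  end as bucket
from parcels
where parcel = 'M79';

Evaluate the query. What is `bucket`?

parcel = M79: width_cm=144, insured=0, service=ground.
width_cm >= 132 and insured <= 1 → true → 14

14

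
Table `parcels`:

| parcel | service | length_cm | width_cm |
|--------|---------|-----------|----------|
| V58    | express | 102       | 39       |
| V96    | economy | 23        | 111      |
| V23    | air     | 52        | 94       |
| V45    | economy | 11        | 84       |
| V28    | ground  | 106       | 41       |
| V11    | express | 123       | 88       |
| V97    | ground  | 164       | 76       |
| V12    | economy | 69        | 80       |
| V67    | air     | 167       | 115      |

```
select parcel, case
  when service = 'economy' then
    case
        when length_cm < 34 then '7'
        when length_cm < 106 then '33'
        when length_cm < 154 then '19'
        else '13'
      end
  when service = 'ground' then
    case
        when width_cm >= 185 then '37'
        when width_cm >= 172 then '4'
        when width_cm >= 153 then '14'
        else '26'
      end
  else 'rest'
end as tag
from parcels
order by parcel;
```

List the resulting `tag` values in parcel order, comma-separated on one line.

rest, 33, rest, 26, 7, rest, rest, 7, 26

parcel=V11: service='express' → outer ELSE → rest
parcel=V12: service='economy' → inner[length_cm < 106] → 33
parcel=V23: service='air' → outer ELSE → rest
parcel=V28: service='ground' → inner[ELSE] → 26
parcel=V45: service='economy' → inner[length_cm < 34] → 7
parcel=V58: service='express' → outer ELSE → rest
parcel=V67: service='air' → outer ELSE → rest
parcel=V96: service='economy' → inner[length_cm < 34] → 7
parcel=V97: service='ground' → inner[ELSE] → 26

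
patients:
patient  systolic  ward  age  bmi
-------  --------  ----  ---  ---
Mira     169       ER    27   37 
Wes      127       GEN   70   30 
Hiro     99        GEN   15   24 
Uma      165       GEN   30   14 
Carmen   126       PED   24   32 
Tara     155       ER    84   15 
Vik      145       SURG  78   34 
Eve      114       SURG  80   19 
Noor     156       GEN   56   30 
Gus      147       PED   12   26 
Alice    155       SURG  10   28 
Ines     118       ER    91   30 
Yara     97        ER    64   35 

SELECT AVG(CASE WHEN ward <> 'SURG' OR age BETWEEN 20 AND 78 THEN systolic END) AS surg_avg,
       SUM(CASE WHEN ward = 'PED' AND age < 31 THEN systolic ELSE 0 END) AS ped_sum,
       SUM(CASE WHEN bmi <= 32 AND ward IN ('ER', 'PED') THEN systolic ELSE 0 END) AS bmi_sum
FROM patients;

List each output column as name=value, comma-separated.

[surg_avg: ward <> 'SURG' OR age BETWEEN 20 AND 78]
patient=Mira: ✓ → 169
patient=Wes: ✓ → 127
patient=Hiro: ✓ → 99
patient=Uma: ✓ → 165
patient=Carmen: ✓ → 126
patient=Tara: ✓ → 155
patient=Vik: ✓ → 145
patient=Eve: ✗
patient=Noor: ✓ → 156
patient=Gus: ✓ → 147
patient=Alice: ✗
patient=Ines: ✓ → 118
patient=Yara: ✓ → 97
surg_avg = (169 + 127 + 99 + 165 + 126 + 155 + 145 + 156 + 147 + 118 + 97) / 11 = 136.7272727273
—
[ped_sum: ward = 'PED' AND age < 31]
patient=Mira: ✗
patient=Wes: ✗
patient=Hiro: ✗
patient=Uma: ✗
patient=Carmen: ✓ → 126
patient=Tara: ✗
patient=Vik: ✗
patient=Eve: ✗
patient=Noor: ✗
patient=Gus: ✓ → 147
patient=Alice: ✗
patient=Ines: ✗
patient=Yara: ✗
ped_sum = 126 + 147 = 273
—
[bmi_sum: bmi <= 32 AND ward IN ('ER', 'PED')]
patient=Mira: ✗
patient=Wes: ✗
patient=Hiro: ✗
patient=Uma: ✗
patient=Carmen: ✓ → 126
patient=Tara: ✓ → 155
patient=Vik: ✗
patient=Eve: ✗
patient=Noor: ✗
patient=Gus: ✓ → 147
patient=Alice: ✗
patient=Ines: ✓ → 118
patient=Yara: ✗
bmi_sum = 126 + 155 + 147 + 118 = 546

surg_avg=136.7272727273, ped_sum=273, bmi_sum=546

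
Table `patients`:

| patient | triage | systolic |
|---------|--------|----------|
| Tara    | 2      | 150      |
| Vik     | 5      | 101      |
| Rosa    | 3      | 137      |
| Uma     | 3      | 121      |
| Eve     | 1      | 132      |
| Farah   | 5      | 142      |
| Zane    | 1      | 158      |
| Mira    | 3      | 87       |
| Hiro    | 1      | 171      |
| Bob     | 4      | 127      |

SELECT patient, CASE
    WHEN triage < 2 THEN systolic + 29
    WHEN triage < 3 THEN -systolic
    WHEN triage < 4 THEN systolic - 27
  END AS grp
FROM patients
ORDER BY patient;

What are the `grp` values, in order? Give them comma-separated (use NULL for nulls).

NULL, 161, NULL, 200, 60, 110, -150, 94, NULL, 187

patient=Bob: (no match → NULL) → NULL
patient=Eve: triage < 2 → 161
patient=Farah: (no match → NULL) → NULL
patient=Hiro: triage < 2 → 200
patient=Mira: triage < 4 → 60
patient=Rosa: triage < 4 → 110
patient=Tara: triage < 3 → -150
patient=Uma: triage < 4 → 94
patient=Vik: (no match → NULL) → NULL
patient=Zane: triage < 2 → 187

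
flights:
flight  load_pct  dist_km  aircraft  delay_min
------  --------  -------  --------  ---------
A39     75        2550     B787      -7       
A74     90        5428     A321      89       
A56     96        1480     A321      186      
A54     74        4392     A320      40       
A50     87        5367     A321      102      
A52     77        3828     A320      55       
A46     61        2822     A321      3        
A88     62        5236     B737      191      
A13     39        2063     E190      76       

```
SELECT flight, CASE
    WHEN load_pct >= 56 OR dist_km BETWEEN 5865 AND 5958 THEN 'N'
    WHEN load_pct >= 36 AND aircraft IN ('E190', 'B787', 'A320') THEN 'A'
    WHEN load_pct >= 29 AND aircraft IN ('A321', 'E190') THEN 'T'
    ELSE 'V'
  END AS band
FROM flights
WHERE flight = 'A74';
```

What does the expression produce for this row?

N

flight = A74: load_pct=90, dist_km=5428, aircraft=A321, delay_min=89.
load_pct >= 56 OR dist_km BETWEEN 5865 AND 5958 → true → N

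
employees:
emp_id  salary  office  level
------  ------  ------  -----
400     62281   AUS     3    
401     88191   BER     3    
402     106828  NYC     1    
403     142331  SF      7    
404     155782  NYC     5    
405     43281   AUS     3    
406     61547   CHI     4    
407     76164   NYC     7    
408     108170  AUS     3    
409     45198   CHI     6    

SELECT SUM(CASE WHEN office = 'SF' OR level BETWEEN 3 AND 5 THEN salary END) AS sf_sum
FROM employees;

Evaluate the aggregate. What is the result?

661583

emp_id=400: ✓ → 62281
emp_id=401: ✓ → 88191
emp_id=402: ✗
emp_id=403: ✓ → 142331
emp_id=404: ✓ → 155782
emp_id=405: ✓ → 43281
emp_id=406: ✓ → 61547
emp_id=407: ✗
emp_id=408: ✓ → 108170
emp_id=409: ✗
sf_sum = 62281 + 88191 + 142331 + 155782 + 43281 + 61547 + 108170 = 661583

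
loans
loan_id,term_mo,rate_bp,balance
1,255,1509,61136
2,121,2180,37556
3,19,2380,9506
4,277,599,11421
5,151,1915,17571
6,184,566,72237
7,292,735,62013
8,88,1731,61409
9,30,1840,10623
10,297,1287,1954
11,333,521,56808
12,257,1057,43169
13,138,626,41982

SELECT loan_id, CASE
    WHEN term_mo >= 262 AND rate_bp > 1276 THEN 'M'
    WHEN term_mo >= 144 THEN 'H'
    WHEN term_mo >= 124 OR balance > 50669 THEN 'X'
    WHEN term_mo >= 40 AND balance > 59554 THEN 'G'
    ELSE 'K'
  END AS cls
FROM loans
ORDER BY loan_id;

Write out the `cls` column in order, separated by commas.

H, K, K, H, H, H, H, X, K, M, H, H, X

loan_id=1: term_mo >= 144 → H
loan_id=2: ELSE → K
loan_id=3: ELSE → K
loan_id=4: term_mo >= 144 → H
loan_id=5: term_mo >= 144 → H
loan_id=6: term_mo >= 144 → H
loan_id=7: term_mo >= 144 → H
loan_id=8: term_mo >= 124 OR balance > 50669 → X
loan_id=9: ELSE → K
loan_id=10: term_mo >= 262 AND rate_bp > 1276 → M
loan_id=11: term_mo >= 144 → H
loan_id=12: term_mo >= 144 → H
loan_id=13: term_mo >= 124 OR balance > 50669 → X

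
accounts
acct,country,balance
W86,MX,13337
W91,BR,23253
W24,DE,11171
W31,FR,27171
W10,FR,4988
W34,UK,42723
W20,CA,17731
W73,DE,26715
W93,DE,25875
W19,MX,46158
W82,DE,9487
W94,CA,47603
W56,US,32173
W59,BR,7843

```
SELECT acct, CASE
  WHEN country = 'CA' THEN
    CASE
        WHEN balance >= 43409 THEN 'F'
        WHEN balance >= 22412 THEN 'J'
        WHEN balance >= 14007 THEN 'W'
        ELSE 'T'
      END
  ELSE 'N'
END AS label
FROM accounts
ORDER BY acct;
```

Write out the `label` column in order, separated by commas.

acct=W10: country='FR' → outer ELSE → N
acct=W19: country='MX' → outer ELSE → N
acct=W20: country='CA' → inner[balance >= 14007] → W
acct=W24: country='DE' → outer ELSE → N
acct=W31: country='FR' → outer ELSE → N
acct=W34: country='UK' → outer ELSE → N
acct=W56: country='US' → outer ELSE → N
acct=W59: country='BR' → outer ELSE → N
acct=W73: country='DE' → outer ELSE → N
acct=W82: country='DE' → outer ELSE → N
acct=W86: country='MX' → outer ELSE → N
acct=W91: country='BR' → outer ELSE → N
acct=W93: country='DE' → outer ELSE → N
acct=W94: country='CA' → inner[balance >= 43409] → F

N, N, W, N, N, N, N, N, N, N, N, N, N, F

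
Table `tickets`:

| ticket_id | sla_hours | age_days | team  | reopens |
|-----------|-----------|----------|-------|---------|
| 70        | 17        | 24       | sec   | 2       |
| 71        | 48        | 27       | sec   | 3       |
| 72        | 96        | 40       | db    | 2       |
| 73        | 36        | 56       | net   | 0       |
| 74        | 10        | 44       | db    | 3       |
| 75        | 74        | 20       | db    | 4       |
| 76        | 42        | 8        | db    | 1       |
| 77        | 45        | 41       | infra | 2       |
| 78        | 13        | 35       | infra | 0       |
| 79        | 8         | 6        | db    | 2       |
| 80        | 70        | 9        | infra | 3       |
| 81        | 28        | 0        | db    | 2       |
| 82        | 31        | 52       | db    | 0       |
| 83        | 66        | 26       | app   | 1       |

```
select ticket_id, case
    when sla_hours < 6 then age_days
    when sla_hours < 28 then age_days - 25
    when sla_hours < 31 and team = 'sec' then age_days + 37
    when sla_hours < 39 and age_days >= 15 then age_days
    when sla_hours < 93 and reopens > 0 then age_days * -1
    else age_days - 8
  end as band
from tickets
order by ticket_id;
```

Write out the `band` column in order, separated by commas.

-1, -27, 32, 56, 19, -20, -8, -41, 10, -19, -9, 0, 52, -26

ticket_id=70: sla_hours < 28 → -1
ticket_id=71: sla_hours < 93 and reopens > 0 → -27
ticket_id=72: ELSE → 32
ticket_id=73: sla_hours < 39 and age_days >= 15 → 56
ticket_id=74: sla_hours < 28 → 19
ticket_id=75: sla_hours < 93 and reopens > 0 → -20
ticket_id=76: sla_hours < 93 and reopens > 0 → -8
ticket_id=77: sla_hours < 93 and reopens > 0 → -41
ticket_id=78: sla_hours < 28 → 10
ticket_id=79: sla_hours < 28 → -19
ticket_id=80: sla_hours < 93 and reopens > 0 → -9
ticket_id=81: sla_hours < 93 and reopens > 0 → 0
ticket_id=82: sla_hours < 39 and age_days >= 15 → 52
ticket_id=83: sla_hours < 93 and reopens > 0 → -26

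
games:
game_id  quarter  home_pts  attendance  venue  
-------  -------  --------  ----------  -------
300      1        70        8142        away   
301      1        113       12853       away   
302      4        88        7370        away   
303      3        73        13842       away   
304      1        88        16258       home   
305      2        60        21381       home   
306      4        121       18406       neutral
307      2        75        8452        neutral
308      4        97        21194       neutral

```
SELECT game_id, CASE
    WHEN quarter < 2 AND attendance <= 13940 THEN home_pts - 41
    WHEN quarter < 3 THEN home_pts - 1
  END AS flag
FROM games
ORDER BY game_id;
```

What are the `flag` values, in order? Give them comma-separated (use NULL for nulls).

29, 72, NULL, NULL, 87, 59, NULL, 74, NULL

game_id=300: quarter < 2 AND attendance <= 13940 → 29
game_id=301: quarter < 2 AND attendance <= 13940 → 72
game_id=302: (no match → NULL) → NULL
game_id=303: (no match → NULL) → NULL
game_id=304: quarter < 3 → 87
game_id=305: quarter < 3 → 59
game_id=306: (no match → NULL) → NULL
game_id=307: quarter < 3 → 74
game_id=308: (no match → NULL) → NULL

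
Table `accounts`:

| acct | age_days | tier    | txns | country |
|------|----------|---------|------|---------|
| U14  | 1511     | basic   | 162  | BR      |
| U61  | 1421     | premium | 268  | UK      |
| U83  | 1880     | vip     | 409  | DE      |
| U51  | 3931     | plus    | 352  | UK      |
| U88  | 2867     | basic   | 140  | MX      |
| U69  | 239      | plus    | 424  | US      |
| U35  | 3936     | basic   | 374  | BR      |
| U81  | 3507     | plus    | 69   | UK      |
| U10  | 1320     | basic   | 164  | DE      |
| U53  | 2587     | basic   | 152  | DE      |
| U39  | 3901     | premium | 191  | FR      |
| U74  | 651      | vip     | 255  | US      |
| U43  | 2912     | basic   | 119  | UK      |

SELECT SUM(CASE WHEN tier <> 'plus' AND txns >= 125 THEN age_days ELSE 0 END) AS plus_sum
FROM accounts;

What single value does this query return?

acct=U14: ✓ → 1511
acct=U61: ✓ → 1421
acct=U83: ✓ → 1880
acct=U51: ✗
acct=U88: ✓ → 2867
acct=U69: ✗
acct=U35: ✓ → 3936
acct=U81: ✗
acct=U10: ✓ → 1320
acct=U53: ✓ → 2587
acct=U39: ✓ → 3901
acct=U74: ✓ → 651
acct=U43: ✗
plus_sum = 1511 + 1421 + 1880 + 2867 + 3936 + 1320 + 2587 + 3901 + 651 = 20074

20074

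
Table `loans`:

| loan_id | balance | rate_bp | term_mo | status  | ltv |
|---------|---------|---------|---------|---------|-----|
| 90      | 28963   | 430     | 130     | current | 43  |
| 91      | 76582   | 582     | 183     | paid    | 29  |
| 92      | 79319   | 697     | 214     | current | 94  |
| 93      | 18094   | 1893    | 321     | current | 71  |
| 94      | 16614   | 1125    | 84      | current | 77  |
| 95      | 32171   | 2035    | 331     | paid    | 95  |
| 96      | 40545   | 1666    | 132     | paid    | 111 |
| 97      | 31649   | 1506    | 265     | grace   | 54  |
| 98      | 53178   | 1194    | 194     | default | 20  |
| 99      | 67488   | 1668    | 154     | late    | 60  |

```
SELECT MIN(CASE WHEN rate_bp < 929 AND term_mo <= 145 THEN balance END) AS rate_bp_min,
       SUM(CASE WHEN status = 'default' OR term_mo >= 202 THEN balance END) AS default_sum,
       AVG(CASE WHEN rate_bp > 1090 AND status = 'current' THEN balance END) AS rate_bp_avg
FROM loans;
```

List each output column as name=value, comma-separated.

rate_bp_min=28963, default_sum=214411, rate_bp_avg=17354

[rate_bp_min: rate_bp < 929 AND term_mo <= 145]
loan_id=90: ✓ → 28963
loan_id=91: ✗
loan_id=92: ✗
loan_id=93: ✗
loan_id=94: ✗
loan_id=95: ✗
loan_id=96: ✗
loan_id=97: ✗
loan_id=98: ✗
loan_id=99: ✗
rate_bp_min = MIN(28963) = 28963
—
[default_sum: status = 'default' OR term_mo >= 202]
loan_id=90: ✗
loan_id=91: ✗
loan_id=92: ✓ → 79319
loan_id=93: ✓ → 18094
loan_id=94: ✗
loan_id=95: ✓ → 32171
loan_id=96: ✗
loan_id=97: ✓ → 31649
loan_id=98: ✓ → 53178
loan_id=99: ✗
default_sum = 79319 + 18094 + 32171 + 31649 + 53178 = 214411
—
[rate_bp_avg: rate_bp > 1090 AND status = 'current']
loan_id=90: ✗
loan_id=91: ✗
loan_id=92: ✗
loan_id=93: ✓ → 18094
loan_id=94: ✓ → 16614
loan_id=95: ✗
loan_id=96: ✗
loan_id=97: ✗
loan_id=98: ✗
loan_id=99: ✗
rate_bp_avg = (18094 + 16614) / 2 = 17354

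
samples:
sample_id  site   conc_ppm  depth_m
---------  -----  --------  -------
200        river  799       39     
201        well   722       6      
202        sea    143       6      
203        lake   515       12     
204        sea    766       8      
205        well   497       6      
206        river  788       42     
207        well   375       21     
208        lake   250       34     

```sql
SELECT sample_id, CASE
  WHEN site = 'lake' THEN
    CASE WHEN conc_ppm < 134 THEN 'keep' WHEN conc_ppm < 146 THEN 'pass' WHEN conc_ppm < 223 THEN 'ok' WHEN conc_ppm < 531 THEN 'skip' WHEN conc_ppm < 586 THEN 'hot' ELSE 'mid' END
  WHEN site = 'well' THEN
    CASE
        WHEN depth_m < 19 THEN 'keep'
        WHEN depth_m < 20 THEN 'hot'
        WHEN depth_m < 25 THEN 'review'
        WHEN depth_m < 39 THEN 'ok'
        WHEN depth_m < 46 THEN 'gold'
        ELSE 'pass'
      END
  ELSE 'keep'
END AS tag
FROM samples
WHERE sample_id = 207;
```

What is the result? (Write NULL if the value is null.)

sample_id = 207: site=well, conc_ppm=375, depth_m=21.
site='well' → inner[depth_m < 25] → review

review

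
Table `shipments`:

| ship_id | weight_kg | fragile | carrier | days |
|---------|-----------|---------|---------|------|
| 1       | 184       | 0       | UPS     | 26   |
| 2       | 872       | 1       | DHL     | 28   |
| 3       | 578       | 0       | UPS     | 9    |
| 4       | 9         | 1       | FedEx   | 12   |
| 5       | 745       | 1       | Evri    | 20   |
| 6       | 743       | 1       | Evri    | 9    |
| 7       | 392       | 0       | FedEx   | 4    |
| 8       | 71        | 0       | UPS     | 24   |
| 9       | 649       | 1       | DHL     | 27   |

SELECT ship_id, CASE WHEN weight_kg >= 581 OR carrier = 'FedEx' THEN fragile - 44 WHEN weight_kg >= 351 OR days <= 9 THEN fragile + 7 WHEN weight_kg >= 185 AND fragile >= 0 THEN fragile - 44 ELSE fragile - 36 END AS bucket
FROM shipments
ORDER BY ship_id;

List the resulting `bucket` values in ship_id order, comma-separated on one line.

ship_id=1: ELSE → -36
ship_id=2: weight_kg >= 581 OR carrier = 'FedEx' → -43
ship_id=3: weight_kg >= 351 OR days <= 9 → 7
ship_id=4: weight_kg >= 581 OR carrier = 'FedEx' → -43
ship_id=5: weight_kg >= 581 OR carrier = 'FedEx' → -43
ship_id=6: weight_kg >= 581 OR carrier = 'FedEx' → -43
ship_id=7: weight_kg >= 581 OR carrier = 'FedEx' → -44
ship_id=8: ELSE → -36
ship_id=9: weight_kg >= 581 OR carrier = 'FedEx' → -43

-36, -43, 7, -43, -43, -43, -44, -36, -43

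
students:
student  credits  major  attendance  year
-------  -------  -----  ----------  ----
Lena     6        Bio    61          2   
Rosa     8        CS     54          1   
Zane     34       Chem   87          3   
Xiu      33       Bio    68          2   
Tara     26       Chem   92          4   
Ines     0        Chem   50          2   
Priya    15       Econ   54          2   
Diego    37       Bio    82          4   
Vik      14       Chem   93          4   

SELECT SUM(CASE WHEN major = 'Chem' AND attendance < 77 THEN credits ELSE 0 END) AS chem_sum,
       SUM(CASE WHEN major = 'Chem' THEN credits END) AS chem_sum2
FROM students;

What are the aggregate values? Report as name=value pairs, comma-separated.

chem_sum=0, chem_sum2=74

[chem_sum: major = 'Chem' AND attendance < 77]
student=Lena: ✗
student=Rosa: ✗
student=Zane: ✗
student=Xiu: ✗
student=Tara: ✗
student=Ines: ✓ → 0
student=Priya: ✗
student=Diego: ✗
student=Vik: ✗
chem_sum = 0
—
[chem_sum2: major = 'Chem']
student=Lena: ✗
student=Rosa: ✗
student=Zane: ✓ → 34
student=Xiu: ✗
student=Tara: ✓ → 26
student=Ines: ✓ → 0
student=Priya: ✗
student=Diego: ✗
student=Vik: ✓ → 14
chem_sum2 = 34 + 26 + 14 = 74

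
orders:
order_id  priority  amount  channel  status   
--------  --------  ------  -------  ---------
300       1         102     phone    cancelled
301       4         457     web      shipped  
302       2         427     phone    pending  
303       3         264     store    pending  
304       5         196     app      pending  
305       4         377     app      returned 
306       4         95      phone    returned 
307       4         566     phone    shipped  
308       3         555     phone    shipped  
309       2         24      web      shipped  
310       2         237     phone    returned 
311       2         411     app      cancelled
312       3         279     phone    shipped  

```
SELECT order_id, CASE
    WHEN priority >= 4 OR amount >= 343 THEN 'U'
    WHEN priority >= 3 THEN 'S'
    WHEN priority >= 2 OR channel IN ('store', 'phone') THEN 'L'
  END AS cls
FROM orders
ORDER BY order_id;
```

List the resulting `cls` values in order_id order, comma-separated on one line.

L, U, U, S, U, U, U, U, U, L, L, U, S

order_id=300: priority >= 2 OR channel IN ('store', 'phone') → L
order_id=301: priority >= 4 OR amount >= 343 → U
order_id=302: priority >= 4 OR amount >= 343 → U
order_id=303: priority >= 3 → S
order_id=304: priority >= 4 OR amount >= 343 → U
order_id=305: priority >= 4 OR amount >= 343 → U
order_id=306: priority >= 4 OR amount >= 343 → U
order_id=307: priority >= 4 OR amount >= 343 → U
order_id=308: priority >= 4 OR amount >= 343 → U
order_id=309: priority >= 2 OR channel IN ('store', 'phone') → L
order_id=310: priority >= 2 OR channel IN ('store', 'phone') → L
order_id=311: priority >= 4 OR amount >= 343 → U
order_id=312: priority >= 3 → S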